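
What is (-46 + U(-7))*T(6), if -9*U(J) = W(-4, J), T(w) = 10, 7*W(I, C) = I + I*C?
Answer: -9740/21 ≈ -463.81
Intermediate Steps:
W(I, C) = I/7 + C*I/7 (W(I, C) = (I + I*C)/7 = (I + C*I)/7 = I/7 + C*I/7)
U(J) = 4/63 + 4*J/63 (U(J) = -(-4)*(1 + J)/63 = -(-4/7 - 4*J/7)/9 = 4/63 + 4*J/63)
(-46 + U(-7))*T(6) = (-46 + (4/63 + (4/63)*(-7)))*10 = (-46 + (4/63 - 4/9))*10 = (-46 - 8/21)*10 = -974/21*10 = -9740/21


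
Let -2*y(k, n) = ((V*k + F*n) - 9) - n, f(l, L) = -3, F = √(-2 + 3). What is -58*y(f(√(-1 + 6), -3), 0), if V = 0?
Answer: -261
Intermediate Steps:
F = 1 (F = √1 = 1)
y(k, n) = 9/2 (y(k, n) = -(((0*k + 1*n) - 9) - n)/2 = -(((0 + n) - 9) - n)/2 = -((n - 9) - n)/2 = -((-9 + n) - n)/2 = -½*(-9) = 9/2)
-58*y(f(√(-1 + 6), -3), 0) = -58*9/2 = -261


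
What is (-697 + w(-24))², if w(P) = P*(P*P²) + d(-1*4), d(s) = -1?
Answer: 109612642084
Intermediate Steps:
w(P) = -1 + P⁴ (w(P) = P*(P*P²) - 1 = P*P³ - 1 = P⁴ - 1 = -1 + P⁴)
(-697 + w(-24))² = (-697 + (-1 + (-24)⁴))² = (-697 + (-1 + 331776))² = (-697 + 331775)² = 331078² = 109612642084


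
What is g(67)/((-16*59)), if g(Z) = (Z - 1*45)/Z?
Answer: -11/31624 ≈ -0.00034784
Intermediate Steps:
g(Z) = (-45 + Z)/Z (g(Z) = (Z - 45)/Z = (-45 + Z)/Z)
g(67)/((-16*59)) = ((-45 + 67)/67)/((-16*59)) = ((1/67)*22)/(-944) = (22/67)*(-1/944) = -11/31624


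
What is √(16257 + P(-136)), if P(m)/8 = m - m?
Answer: √16257 ≈ 127.50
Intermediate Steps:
P(m) = 0 (P(m) = 8*(m - m) = 8*0 = 0)
√(16257 + P(-136)) = √(16257 + 0) = √16257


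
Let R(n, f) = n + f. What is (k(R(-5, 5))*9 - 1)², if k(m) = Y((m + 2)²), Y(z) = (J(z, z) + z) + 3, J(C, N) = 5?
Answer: 11449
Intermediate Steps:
R(n, f) = f + n
Y(z) = 8 + z (Y(z) = (5 + z) + 3 = 8 + z)
k(m) = 8 + (2 + m)² (k(m) = 8 + (m + 2)² = 8 + (2 + m)²)
(k(R(-5, 5))*9 - 1)² = ((8 + (2 + (5 - 5))²)*9 - 1)² = ((8 + (2 + 0)²)*9 - 1)² = ((8 + 2²)*9 - 1)² = ((8 + 4)*9 - 1)² = (12*9 - 1)² = (108 - 1)² = 107² = 11449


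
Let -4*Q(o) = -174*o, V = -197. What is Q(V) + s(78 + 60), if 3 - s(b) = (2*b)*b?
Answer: -93309/2 ≈ -46655.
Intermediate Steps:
Q(o) = 87*o/2 (Q(o) = -(-87)*o/2 = 87*o/2)
s(b) = 3 - 2*b**2 (s(b) = 3 - 2*b*b = 3 - 2*b**2)
Q(V) + s(78 + 60) = (87/2)*(-197) + (3 - 2*(78 + 60)**2) = -17139/2 + (3 - 2*138**2) = -17139/2 + (3 - 2*19044) = -17139/2 + (3 - 38088) = -17139/2 - 38085 = -93309/2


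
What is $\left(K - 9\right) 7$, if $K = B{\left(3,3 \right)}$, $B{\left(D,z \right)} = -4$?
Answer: $-91$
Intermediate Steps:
$K = -4$
$\left(K - 9\right) 7 = \left(-4 - 9\right) 7 = \left(-13\right) 7 = -91$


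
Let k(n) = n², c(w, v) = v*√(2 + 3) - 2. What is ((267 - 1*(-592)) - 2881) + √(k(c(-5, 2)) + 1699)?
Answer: -2022 + √(1723 - 8*√5) ≈ -1980.7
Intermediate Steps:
c(w, v) = -2 + v*√5 (c(w, v) = v*√5 - 2 = -2 + v*√5)
((267 - 1*(-592)) - 2881) + √(k(c(-5, 2)) + 1699) = ((267 - 1*(-592)) - 2881) + √((-2 + 2*√5)² + 1699) = ((267 + 592) - 2881) + √(1699 + (-2 + 2*√5)²) = (859 - 2881) + √(1699 + (-2 + 2*√5)²) = -2022 + √(1699 + (-2 + 2*√5)²)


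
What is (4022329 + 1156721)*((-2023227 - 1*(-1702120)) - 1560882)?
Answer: -9746915130450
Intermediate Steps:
(4022329 + 1156721)*((-2023227 - 1*(-1702120)) - 1560882) = 5179050*((-2023227 + 1702120) - 1560882) = 5179050*(-321107 - 1560882) = 5179050*(-1881989) = -9746915130450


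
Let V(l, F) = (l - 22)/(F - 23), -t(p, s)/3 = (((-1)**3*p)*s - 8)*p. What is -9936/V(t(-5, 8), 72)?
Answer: -243432/229 ≈ -1063.0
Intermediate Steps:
t(p, s) = -3*p*(-8 - p*s) (t(p, s) = -3*(((-1)**3*p)*s - 8)*p = -3*((-p)*s - 8)*p = -3*(-p*s - 8)*p = -3*(-8 - p*s)*p = -3*p*(-8 - p*s))
V(l, F) = (-22 + l)/(-23 + F)
-9936/V(t(-5, 8), 72) = -9936*(-23 + 72)/(-22 + 3*(-5)*(8 - 5*8)) = -9936*49/(-22 + 3*(-5)*(8 - 40)) = -9936*49/(-22 + 3*(-5)*(-32)) = -9936*49/(-22 + 480) = -9936/((1/49)*458) = -9936/458/49 = -9936*49/458 = -243432/229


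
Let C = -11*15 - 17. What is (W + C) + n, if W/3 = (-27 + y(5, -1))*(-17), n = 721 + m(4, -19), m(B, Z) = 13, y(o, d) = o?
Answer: 1674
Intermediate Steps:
C = -182 (C = -165 - 17 = -182)
n = 734 (n = 721 + 13 = 734)
W = 1122 (W = 3*((-27 + 5)*(-17)) = 3*(-22*(-17)) = 3*374 = 1122)
(W + C) + n = (1122 - 182) + 734 = 940 + 734 = 1674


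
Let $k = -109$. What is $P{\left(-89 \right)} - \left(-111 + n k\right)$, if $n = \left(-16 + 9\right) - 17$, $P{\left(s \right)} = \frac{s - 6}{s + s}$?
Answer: $- \frac{445795}{178} \approx -2504.5$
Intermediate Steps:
$P{\left(s \right)} = \frac{-6 + s}{2 s}$
$n = -24$ ($n = -7 - 17 = -24$)
$P{\left(-89 \right)} - \left(-111 + n k\right) = \frac{-6 - 89}{2 \left(-89\right)} - \left(-111 - -2616\right) = \frac{1}{2} \left(- \frac{1}{89}\right) \left(-95\right) - \left(-111 + 2616\right) = \frac{95}{178} - 2505 = - \frac{445795}{178}$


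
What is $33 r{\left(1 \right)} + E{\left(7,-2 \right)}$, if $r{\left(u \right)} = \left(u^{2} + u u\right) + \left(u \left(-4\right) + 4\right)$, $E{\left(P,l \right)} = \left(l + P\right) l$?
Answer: $56$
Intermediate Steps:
$E{\left(P,l \right)} = l \left(P + l\right)$ ($E{\left(P,l \right)} = \left(P + l\right) l = l \left(P + l\right)$)
$r{\left(u \right)} = 4 - 4 u + 2 u^{2}$ ($r{\left(u \right)} = \left(u^{2} + u^{2}\right) - \left(-4 + 4 u\right) = 2 u^{2} - \left(-4 + 4 u\right) = 4 - 4 u + 2 u^{2}$)
$33 r{\left(1 \right)} + E{\left(7,-2 \right)} = 33 \left(4 - 4 + 2 \cdot 1^{2}\right) - 2 \left(7 - 2\right) = 33 \left(4 - 4 + 2 \cdot 1\right) - 10 = 33 \left(4 - 4 + 2\right) - 10 = 33 \cdot 2 - 10 = 66 - 10 = 56$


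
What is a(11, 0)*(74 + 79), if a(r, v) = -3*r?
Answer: -5049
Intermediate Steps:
a(11, 0)*(74 + 79) = (-3*11)*(74 + 79) = -33*153 = -5049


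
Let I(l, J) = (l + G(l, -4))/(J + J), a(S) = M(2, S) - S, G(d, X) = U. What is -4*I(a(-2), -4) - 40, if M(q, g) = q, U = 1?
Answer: -75/2 ≈ -37.500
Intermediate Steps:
G(d, X) = 1
a(S) = 2 - S
I(l, J) = (1 + l)/(2*J) (I(l, J) = (l + 1)/(J + J) = (1 + l)/((2*J)) = (1 + l)*(1/(2*J)) = (1 + l)/(2*J))
-4*I(a(-2), -4) - 40 = -2*(1 + (2 - 1*(-2)))/(-4) - 40 = -2*(-1)*(1 + (2 + 2))/4 - 40 = -2*(-1)*(1 + 4)/4 - 40 = -2*(-1)*5/4 - 40 = -4*(-5/8) - 40 = 5/2 - 40 = -75/2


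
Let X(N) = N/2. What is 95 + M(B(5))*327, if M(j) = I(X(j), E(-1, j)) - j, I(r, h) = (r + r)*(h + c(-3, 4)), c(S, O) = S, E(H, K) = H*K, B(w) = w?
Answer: -14620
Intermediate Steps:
X(N) = N/2 (X(N) = N*(1/2) = N/2)
I(r, h) = 2*r*(-3 + h) (I(r, h) = (r + r)*(h - 3) = (2*r)*(-3 + h) = 2*r*(-3 + h))
M(j) = -j + j*(-3 - j) (M(j) = 2*(j/2)*(-3 - j) - j = j*(-3 - j) - j = -j + j*(-3 - j))
95 + M(B(5))*327 = 95 + (5*(-4 - 1*5))*327 = 95 + (5*(-4 - 5))*327 = 95 + (5*(-9))*327 = 95 - 45*327 = 95 - 14715 = -14620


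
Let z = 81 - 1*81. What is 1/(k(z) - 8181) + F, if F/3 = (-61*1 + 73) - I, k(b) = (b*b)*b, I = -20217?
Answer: 496480346/8181 ≈ 60687.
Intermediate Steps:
z = 0 (z = 81 - 81 = 0)
k(b) = b³ (k(b) = b²*b = b³)
F = 60687 (F = 3*((-61*1 + 73) - 1*(-20217)) = 3*((-61 + 73) + 20217) = 3*(12 + 20217) = 3*20229 = 60687)
1/(k(z) - 8181) + F = 1/(0³ - 8181) + 60687 = 1/(0 - 8181) + 60687 = 1/(-8181) + 60687 = -1/8181 + 60687 = 496480346/8181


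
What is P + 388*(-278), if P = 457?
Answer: -107407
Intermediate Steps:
P + 388*(-278) = 457 + 388*(-278) = 457 - 107864 = -107407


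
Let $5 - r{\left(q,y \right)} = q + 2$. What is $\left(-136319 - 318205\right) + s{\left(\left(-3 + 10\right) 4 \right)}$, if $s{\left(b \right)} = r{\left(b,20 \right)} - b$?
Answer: $-454577$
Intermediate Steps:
$r{\left(q,y \right)} = 3 - q$ ($r{\left(q,y \right)} = 5 - \left(q + 2\right) = 5 - \left(2 + q\right) = 3 - q$)
$s{\left(b \right)} = 3 - 2 b$ ($s{\left(b \right)} = \left(3 - b\right) - b = 3 - 2 b$)
$\left(-136319 - 318205\right) + s{\left(\left(-3 + 10\right) 4 \right)} = \left(-136319 - 318205\right) + \left(3 - 2 \left(-3 + 10\right) 4\right) = -454524 + \left(3 - 2 \cdot 7 \cdot 4\right) = -454524 + \left(3 - 56\right) = -454524 - 53 = -454577$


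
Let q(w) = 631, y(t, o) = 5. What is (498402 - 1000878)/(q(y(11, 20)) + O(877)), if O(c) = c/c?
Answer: -125619/158 ≈ -795.06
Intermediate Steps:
O(c) = 1
(498402 - 1000878)/(q(y(11, 20)) + O(877)) = (498402 - 1000878)/(631 + 1) = -502476/632 = -502476*1/632 = -125619/158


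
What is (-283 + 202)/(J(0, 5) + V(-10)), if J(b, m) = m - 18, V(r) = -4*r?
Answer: -3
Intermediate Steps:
J(b, m) = -18 + m
(-283 + 202)/(J(0, 5) + V(-10)) = (-283 + 202)/((-18 + 5) - 4*(-10)) = -81/(-13 + 40) = -81/27 = -81*1/27 = -3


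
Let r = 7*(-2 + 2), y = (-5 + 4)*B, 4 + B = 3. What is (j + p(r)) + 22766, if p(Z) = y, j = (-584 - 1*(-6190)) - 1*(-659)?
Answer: 29032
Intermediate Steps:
B = -1 (B = -4 + 3 = -1)
y = 1 (y = (-5 + 4)*(-1) = -1*(-1) = 1)
j = 6265 (j = (-584 + 6190) + 659 = 5606 + 659 = 6265)
r = 0 (r = 7*0 = 0)
p(Z) = 1
(j + p(r)) + 22766 = (6265 + 1) + 22766 = 6266 + 22766 = 29032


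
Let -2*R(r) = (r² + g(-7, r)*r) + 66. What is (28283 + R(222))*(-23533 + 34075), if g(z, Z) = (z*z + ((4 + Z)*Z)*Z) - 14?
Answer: -13033482585942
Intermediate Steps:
g(z, Z) = -14 + z² + Z²*(4 + Z) (g(z, Z) = (z² + (Z*(4 + Z))*Z) - 14 = (z² + Z²*(4 + Z)) - 14 = -14 + z² + Z²*(4 + Z))
R(r) = -33 - r²/2 - r*(35 + r³ + 4*r²)/2 (R(r) = -((r² + (-14 + r³ + (-7)² + 4*r²)*r) + 66)/2 = -((r² + (-14 + r³ + 49 + 4*r²)*r) + 66)/2 = -((r² + (35 + r³ + 4*r²)*r) + 66)/2 = -((r² + r*(35 + r³ + 4*r²)) + 66)/2 = -(66 + r² + r*(35 + r³ + 4*r²))/2 = -33 - r²/2 - r*(35 + r³ + 4*r²)/2)
(28283 + R(222))*(-23533 + 34075) = (28283 + (-33 - ½*222² - ½*222*(35 + 222³ + 4*222²)))*(-23533 + 34075) = (28283 + (-33 - ½*49284 - ½*222*(35 + 10941048 + 4*49284)))*10542 = (28283 + (-33 - 24642 - ½*222*(35 + 10941048 + 197136)))*10542 = (28283 + (-33 - 24642 - ½*222*11138219))*10542 = (28283 + (-33 - 24642 - 1236342309))*10542 = (28283 - 1236366984)*10542 = -1236338701*10542 = -13033482585942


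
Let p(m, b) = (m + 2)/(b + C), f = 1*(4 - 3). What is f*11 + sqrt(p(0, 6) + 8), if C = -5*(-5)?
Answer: 11 + 5*sqrt(310)/31 ≈ 13.840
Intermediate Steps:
C = 25
f = 1 (f = 1*1 = 1)
p(m, b) = (2 + m)/(25 + b) (p(m, b) = (m + 2)/(b + 25) = (2 + m)/(25 + b))
f*11 + sqrt(p(0, 6) + 8) = 1*11 + sqrt((2 + 0)/(25 + 6) + 8) = 11 + sqrt(2/31 + 8) = 11 + sqrt(250/31) = 11 + 5*sqrt(310)/31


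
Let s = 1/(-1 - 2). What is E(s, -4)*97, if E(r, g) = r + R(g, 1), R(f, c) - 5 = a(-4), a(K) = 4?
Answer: 2522/3 ≈ 840.67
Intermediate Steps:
R(f, c) = 9 (R(f, c) = 5 + 4 = 9)
s = -⅓ (s = 1/(-3) = -⅓ ≈ -0.33333)
E(r, g) = 9 + r (E(r, g) = r + 9 = 9 + r)
E(s, -4)*97 = (9 - ⅓)*97 = (26/3)*97 = 2522/3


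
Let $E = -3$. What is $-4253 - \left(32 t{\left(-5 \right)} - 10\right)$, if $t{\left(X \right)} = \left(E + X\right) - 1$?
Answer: $-3955$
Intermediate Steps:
$t{\left(X \right)} = -4 + X$ ($t{\left(X \right)} = \left(-3 + X\right) - 1 = -4 + X$)
$-4253 - \left(32 t{\left(-5 \right)} - 10\right) = -4253 - \left(32 \left(-4 - 5\right) - 10\right) = -4253 - \left(32 \left(-9\right) - 10\right) = -4253 - \left(-288 - 10\right) = -4253 - -298 = -4253 + 298 = -3955$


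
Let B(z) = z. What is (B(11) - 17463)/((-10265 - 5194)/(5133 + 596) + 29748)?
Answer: -99982508/170410833 ≈ -0.58671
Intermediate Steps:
(B(11) - 17463)/((-10265 - 5194)/(5133 + 596) + 29748) = (11 - 17463)/((-10265 - 5194)/(5133 + 596) + 29748) = -17452/(-15459/5729 + 29748) = -17452/170410833/5729 = -17452*5729/170410833 = -99982508/170410833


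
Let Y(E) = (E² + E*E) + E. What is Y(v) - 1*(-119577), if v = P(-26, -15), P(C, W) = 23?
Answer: 120658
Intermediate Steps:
v = 23
Y(E) = E + 2*E² (Y(E) = (E² + E²) + E = 2*E² + E = E + 2*E²)
Y(v) - 1*(-119577) = 23*(1 + 2*23) - 1*(-119577) = 23*(1 + 46) + 119577 = 23*47 + 119577 = 1081 + 119577 = 120658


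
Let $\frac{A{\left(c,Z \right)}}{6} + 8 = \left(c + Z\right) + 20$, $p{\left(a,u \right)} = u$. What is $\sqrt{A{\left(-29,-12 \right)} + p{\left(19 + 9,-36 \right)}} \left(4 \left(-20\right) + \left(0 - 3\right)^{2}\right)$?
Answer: $- 71 i \sqrt{210} \approx - 1028.9 i$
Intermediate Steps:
$A{\left(c,Z \right)} = 72 + 6 Z + 6 c$ ($A{\left(c,Z \right)} = -48 + 6 \left(\left(c + Z\right) + 20\right) = -48 + 6 \left(\left(Z + c\right) + 20\right) = -48 + 6 \left(20 + Z + c\right) = -48 + \left(120 + 6 Z + 6 c\right) = 72 + 6 Z + 6 c$)
$\sqrt{A{\left(-29,-12 \right)} + p{\left(19 + 9,-36 \right)}} \left(4 \left(-20\right) + \left(0 - 3\right)^{2}\right) = \sqrt{\left(72 + 6 \left(-12\right) + 6 \left(-29\right)\right) - 36} \left(4 \left(-20\right) + \left(0 - 3\right)^{2}\right) = \sqrt{\left(72 - 72 - 174\right) - 36} \left(-80 + \left(-3\right)^{2}\right) = \sqrt{-174 - 36} \left(-80 + 9\right) = \sqrt{-210} \left(-71\right) = i \sqrt{210} \left(-71\right) = - 71 i \sqrt{210}$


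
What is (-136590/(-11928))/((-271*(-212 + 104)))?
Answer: 22765/58184784 ≈ 0.00039125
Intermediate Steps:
(-136590/(-11928))/((-271*(-212 + 104))) = (-136590*(-1/11928))/((-271*(-108))) = (22765/1988)/29268 = (22765/1988)*(1/29268) = 22765/58184784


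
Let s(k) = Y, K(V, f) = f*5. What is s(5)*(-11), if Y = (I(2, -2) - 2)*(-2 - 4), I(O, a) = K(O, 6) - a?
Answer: 1980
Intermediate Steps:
K(V, f) = 5*f
I(O, a) = 30 - a (I(O, a) = 5*6 - a = 30 - a)
Y = -180 (Y = ((30 - 1*(-2)) - 2)*(-2 - 4) = ((30 + 2) - 2)*(-6) = (32 - 2)*(-6) = 30*(-6) = -180)
s(k) = -180
s(5)*(-11) = -180*(-11) = 1980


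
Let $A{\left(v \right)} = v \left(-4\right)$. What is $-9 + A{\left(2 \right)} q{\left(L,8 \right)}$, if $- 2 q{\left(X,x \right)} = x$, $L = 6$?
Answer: $23$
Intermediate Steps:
$q{\left(X,x \right)} = - \frac{x}{2}$
$A{\left(v \right)} = - 4 v$
$-9 + A{\left(2 \right)} q{\left(L,8 \right)} = -9 + \left(-4\right) 2 \left(\left(- \frac{1}{2}\right) 8\right) = -9 - -32 = -9 + 32 = 23$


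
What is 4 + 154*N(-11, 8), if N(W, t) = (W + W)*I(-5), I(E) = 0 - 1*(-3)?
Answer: -10160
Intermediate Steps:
I(E) = 3 (I(E) = 0 + 3 = 3)
N(W, t) = 6*W (N(W, t) = (W + W)*3 = (2*W)*3 = 6*W)
4 + 154*N(-11, 8) = 4 + 154*(6*(-11)) = 4 + 154*(-66) = 4 - 10164 = -10160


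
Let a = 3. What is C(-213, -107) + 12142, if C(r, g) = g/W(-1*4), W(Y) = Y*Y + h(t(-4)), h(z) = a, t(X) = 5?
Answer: 230591/19 ≈ 12136.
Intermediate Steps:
h(z) = 3
W(Y) = 3 + Y² (W(Y) = Y*Y + 3 = Y² + 3 = 3 + Y²)
C(r, g) = g/19 (C(r, g) = g/(3 + (-1*4)²) = g/(3 + (-4)²) = g/(3 + 16) = g/19)
C(-213, -107) + 12142 = (1/19)*(-107) + 12142 = -107/19 + 12142 = 230591/19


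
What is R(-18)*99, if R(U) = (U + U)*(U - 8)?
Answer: 92664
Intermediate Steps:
R(U) = 2*U*(-8 + U) (R(U) = (2*U)*(-8 + U) = 2*U*(-8 + U))
R(-18)*99 = (2*(-18)*(-8 - 18))*99 = (2*(-18)*(-26))*99 = 936*99 = 92664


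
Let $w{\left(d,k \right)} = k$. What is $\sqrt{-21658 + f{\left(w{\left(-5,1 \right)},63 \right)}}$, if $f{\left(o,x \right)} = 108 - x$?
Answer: $i \sqrt{21613} \approx 147.01 i$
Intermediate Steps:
$\sqrt{-21658 + f{\left(w{\left(-5,1 \right)},63 \right)}} = \sqrt{-21658 + \left(108 - 63\right)} = \sqrt{-21658 + 45} = \sqrt{-21613} = i \sqrt{21613}$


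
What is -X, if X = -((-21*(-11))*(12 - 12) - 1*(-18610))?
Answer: 18610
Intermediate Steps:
X = -18610 (X = -(231*0 + 18610) = -(0 + 18610) = -1*18610 = -18610)
-X = -1*(-18610) = 18610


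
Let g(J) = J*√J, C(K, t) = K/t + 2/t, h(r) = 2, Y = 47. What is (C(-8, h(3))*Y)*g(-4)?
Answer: 1128*I ≈ 1128.0*I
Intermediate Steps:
C(K, t) = 2/t + K/t
g(J) = J^(3/2)
(C(-8, h(3))*Y)*g(-4) = (((2 - 8)/2)*47)*(-4)^(3/2) = (((½)*(-6))*47)*(-8*I) = (-3*47)*(-8*I) = -(-1128)*I = 1128*I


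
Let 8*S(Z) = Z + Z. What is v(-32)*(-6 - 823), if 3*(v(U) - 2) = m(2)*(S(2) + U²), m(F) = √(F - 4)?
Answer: -1658 - 566207*I*√2/2 ≈ -1658.0 - 4.0037e+5*I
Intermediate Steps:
S(Z) = Z/4 (S(Z) = (Z + Z)/8 = (2*Z)/8 = Z/4)
m(F) = √(-4 + F)
v(U) = 2 + I*√2*(½ + U²)/3 (v(U) = 2 + (√(-4 + 2)*((¼)*2 + U²))/3 = 2 + (√(-2)*(½ + U²))/3 = 2 + ((I*√2)*(½ + U²))/3 = 2 + (I*√2*(½ + U²))/3 = 2 + I*√2*(½ + U²)/3)
v(-32)*(-6 - 823) = (2 + I*√2/6 + (⅓)*I*√2*(-32)²)*(-6 - 823) = (2 + I*√2/6 + (⅓)*I*√2*1024)*(-829) = (2 + I*√2/6 + 1024*I*√2/3)*(-829) = (2 + 683*I*√2/2)*(-829) = -1658 - 566207*I*√2/2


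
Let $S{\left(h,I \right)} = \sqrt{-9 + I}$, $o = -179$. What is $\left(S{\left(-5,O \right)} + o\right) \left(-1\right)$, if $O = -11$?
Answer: $179 - 2 i \sqrt{5} \approx 179.0 - 4.4721 i$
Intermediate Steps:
$\left(S{\left(-5,O \right)} + o\right) \left(-1\right) = \left(\sqrt{-9 - 11} - 179\right) \left(-1\right) = \left(\sqrt{-20} - 179\right) \left(-1\right) = \left(2 i \sqrt{5} - 179\right) \left(-1\right) = \left(-179 + 2 i \sqrt{5}\right) \left(-1\right) = 179 - 2 i \sqrt{5}$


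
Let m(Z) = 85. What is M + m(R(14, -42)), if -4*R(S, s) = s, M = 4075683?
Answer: 4075768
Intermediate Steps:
R(S, s) = -s/4
M + m(R(14, -42)) = 4075683 + 85 = 4075768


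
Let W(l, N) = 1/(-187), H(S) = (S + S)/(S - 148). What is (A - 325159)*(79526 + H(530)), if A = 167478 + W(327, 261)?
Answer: -447897508174608/35717 ≈ -1.2540e+10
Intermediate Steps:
H(S) = 2*S/(-148 + S) (H(S) = (2*S)/(-148 + S) = 2*S/(-148 + S))
W(l, N) = -1/187
A = 31318385/187 (A = 167478 - 1/187 = 31318385/187 ≈ 1.6748e+5)
(A - 325159)*(79526 + H(530)) = (31318385/187 - 325159)*(79526 + 2*530/(-148 + 530)) = -29486348*(79526 + 2*530/382)/187 = -29486348*(79526 + 2*530*(1/382))/187 = -29486348*(79526 + 530/191)/187 = -29486348/187*15189996/191 = -447897508174608/35717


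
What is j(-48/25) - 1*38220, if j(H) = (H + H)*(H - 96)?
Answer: -23652492/625 ≈ -37844.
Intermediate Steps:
j(H) = 2*H*(-96 + H) (j(H) = (2*H)*(-96 + H) = 2*H*(-96 + H))
j(-48/25) - 1*38220 = 2*(-48/25)*(-96 - 48/25) - 1*38220 = 2*(-48*1/25)*(-96 - 48*1/25) - 38220 = 2*(-48/25)*(-96 - 48/25) - 38220 = 2*(-48/25)*(-2448/25) - 38220 = 235008/625 - 38220 = -23652492/625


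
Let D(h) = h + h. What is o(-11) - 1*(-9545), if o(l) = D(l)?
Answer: 9523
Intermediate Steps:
D(h) = 2*h
o(l) = 2*l
o(-11) - 1*(-9545) = 2*(-11) - 1*(-9545) = -22 + 9545 = 9523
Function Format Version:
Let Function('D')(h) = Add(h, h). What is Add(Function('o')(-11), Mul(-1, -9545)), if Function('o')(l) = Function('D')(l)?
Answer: 9523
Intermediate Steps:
Function('D')(h) = Mul(2, h)
Function('o')(l) = Mul(2, l)
Add(Function('o')(-11), Mul(-1, -9545)) = Add(Mul(2, -11), Mul(-1, -9545)) = Add(-22, 9545) = 9523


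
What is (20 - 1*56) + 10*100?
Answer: 964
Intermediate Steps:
(20 - 1*56) + 10*100 = (20 - 56) + 1000 = -36 + 1000 = 964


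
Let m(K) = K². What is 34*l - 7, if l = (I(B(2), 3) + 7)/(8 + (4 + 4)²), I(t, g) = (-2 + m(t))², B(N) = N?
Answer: -65/36 ≈ -1.8056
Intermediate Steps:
I(t, g) = (-2 + t²)²
l = 11/72 (l = ((-2 + 2²)² + 7)/(8 + (4 + 4)²) = ((-2 + 4)² + 7)/(8 + 8²) = (2² + 7)/(8 + 64) = (4 + 7)/72 = 11*(1/72) = 11/72 ≈ 0.15278)
34*l - 7 = 34*(11/72) - 7 = 187/36 - 7 = -65/36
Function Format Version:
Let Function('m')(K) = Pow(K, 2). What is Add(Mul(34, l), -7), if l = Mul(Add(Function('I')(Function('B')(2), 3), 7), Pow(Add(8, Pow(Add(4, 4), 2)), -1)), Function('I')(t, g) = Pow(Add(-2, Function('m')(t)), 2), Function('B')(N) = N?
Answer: Rational(-65, 36) ≈ -1.8056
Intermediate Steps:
Function('I')(t, g) = Pow(Add(-2, Pow(t, 2)), 2)
l = Rational(11, 72) (l = Mul(Add(Pow(Add(-2, Pow(2, 2)), 2), 7), Pow(Add(8, Pow(Add(4, 4), 2)), -1)) = Mul(Add(Pow(Add(-2, 4), 2), 7), Pow(Add(8, Pow(8, 2)), -1)) = Mul(Add(Pow(2, 2), 7), Pow(Add(8, 64), -1)) = Mul(Add(4, 7), Pow(72, -1)) = Mul(11, Rational(1, 72)) = Rational(11, 72) ≈ 0.15278)
Add(Mul(34, l), -7) = Add(Mul(34, Rational(11, 72)), -7) = Add(Rational(187, 36), -7) = Rational(-65, 36)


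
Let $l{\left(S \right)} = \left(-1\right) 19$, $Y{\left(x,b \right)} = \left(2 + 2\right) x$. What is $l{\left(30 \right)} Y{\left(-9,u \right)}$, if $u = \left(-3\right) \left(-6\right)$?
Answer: $684$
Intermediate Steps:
$u = 18$
$Y{\left(x,b \right)} = 4 x$
$l{\left(S \right)} = -19$
$l{\left(30 \right)} Y{\left(-9,u \right)} = - 19 \cdot 4 \left(-9\right) = \left(-19\right) \left(-36\right) = 684$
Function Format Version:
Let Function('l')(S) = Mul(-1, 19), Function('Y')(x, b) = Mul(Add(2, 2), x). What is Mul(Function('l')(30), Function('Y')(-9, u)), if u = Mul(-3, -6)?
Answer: 684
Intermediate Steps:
u = 18
Function('Y')(x, b) = Mul(4, x)
Function('l')(S) = -19
Mul(Function('l')(30), Function('Y')(-9, u)) = Mul(-19, Mul(4, -9)) = Mul(-19, -36) = 684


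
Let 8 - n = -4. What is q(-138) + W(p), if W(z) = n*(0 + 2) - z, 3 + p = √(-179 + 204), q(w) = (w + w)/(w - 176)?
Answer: 3592/157 ≈ 22.879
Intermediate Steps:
n = 12 (n = 8 - 1*(-4) = 8 + 4 = 12)
q(w) = 2*w/(-176 + w) (q(w) = (2*w)/(-176 + w) = 2*w/(-176 + w))
p = 2 (p = -3 + √(-179 + 204) = -3 + √25 = -3 + 5 = 2)
W(z) = 24 - z (W(z) = 12*(0 + 2) - z = 12*2 - z = 24 - z)
q(-138) + W(p) = 2*(-138)/(-176 - 138) + (24 - 1*2) = 2*(-138)/(-314) + (24 - 2) = 2*(-138)*(-1/314) + 22 = 138/157 + 22 = 3592/157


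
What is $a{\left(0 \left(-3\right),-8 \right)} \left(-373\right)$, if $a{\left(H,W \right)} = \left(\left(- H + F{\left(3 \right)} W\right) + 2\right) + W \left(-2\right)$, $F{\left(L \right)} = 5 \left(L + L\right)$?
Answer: $82806$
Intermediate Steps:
$F{\left(L \right)} = 10 L$ ($F{\left(L \right)} = 5 \cdot 2 L = 10 L$)
$a{\left(H,W \right)} = 2 - H + 28 W$ ($a{\left(H,W \right)} = \left(\left(- H + 10 \cdot 3 W\right) + 2\right) + W \left(-2\right) = \left(\left(- H + 30 W\right) + 2\right) - 2 W = \left(2 - H + 30 W\right) - 2 W = 2 - H + 28 W$)
$a{\left(0 \left(-3\right),-8 \right)} \left(-373\right) = \left(2 - 0 \left(-3\right) + 28 \left(-8\right)\right) \left(-373\right) = \left(2 - 0 - 224\right) \left(-373\right) = \left(2 + 0 - 224\right) \left(-373\right) = \left(-222\right) \left(-373\right) = 82806$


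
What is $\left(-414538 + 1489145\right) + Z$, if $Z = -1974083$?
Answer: $-899476$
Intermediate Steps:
$\left(-414538 + 1489145\right) + Z = \left(-414538 + 1489145\right) - 1974083 = 1074607 - 1974083 = -899476$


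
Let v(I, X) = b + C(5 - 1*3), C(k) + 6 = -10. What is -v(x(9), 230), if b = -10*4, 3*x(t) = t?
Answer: 56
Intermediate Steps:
x(t) = t/3
C(k) = -16 (C(k) = -6 - 10 = -16)
b = -40
v(I, X) = -56 (v(I, X) = -40 - 16 = -56)
-v(x(9), 230) = -1*(-56) = 56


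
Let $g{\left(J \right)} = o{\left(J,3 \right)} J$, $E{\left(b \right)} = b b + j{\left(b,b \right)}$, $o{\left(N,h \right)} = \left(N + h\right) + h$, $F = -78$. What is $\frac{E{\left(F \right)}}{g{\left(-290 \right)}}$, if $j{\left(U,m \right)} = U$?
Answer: $\frac{3003}{41180} \approx 0.072924$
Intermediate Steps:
$o{\left(N,h \right)} = N + 2 h$
$E{\left(b \right)} = b + b^{2}$ ($E{\left(b \right)} = b b + b = b^{2} + b = b + b^{2}$)
$g{\left(J \right)} = J \left(6 + J\right)$ ($g{\left(J \right)} = \left(J + 2 \cdot 3\right) J = \left(J + 6\right) J = \left(6 + J\right) J = J \left(6 + J\right)$)
$\frac{E{\left(F \right)}}{g{\left(-290 \right)}} = \frac{\left(-78\right) \left(1 - 78\right)}{\left(-290\right) \left(6 - 290\right)} = \frac{\left(-78\right) \left(-77\right)}{\left(-290\right) \left(-284\right)} = \frac{6006}{82360} = 6006 \cdot \frac{1}{82360} = \frac{3003}{41180}$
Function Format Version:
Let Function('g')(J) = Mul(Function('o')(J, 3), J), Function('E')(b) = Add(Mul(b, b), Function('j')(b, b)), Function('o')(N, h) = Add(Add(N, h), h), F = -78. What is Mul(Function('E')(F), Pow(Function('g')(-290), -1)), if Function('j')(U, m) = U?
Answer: Rational(3003, 41180) ≈ 0.072924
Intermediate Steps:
Function('o')(N, h) = Add(N, Mul(2, h))
Function('E')(b) = Add(b, Pow(b, 2)) (Function('E')(b) = Add(Mul(b, b), b) = Add(Pow(b, 2), b) = Add(b, Pow(b, 2)))
Function('g')(J) = Mul(J, Add(6, J)) (Function('g')(J) = Mul(Add(J, Mul(2, 3)), J) = Mul(Add(J, 6), J) = Mul(Add(6, J), J) = Mul(J, Add(6, J)))
Mul(Function('E')(F), Pow(Function('g')(-290), -1)) = Mul(Mul(-78, Add(1, -78)), Pow(Mul(-290, Add(6, -290)), -1)) = Mul(Mul(-78, -77), Pow(Mul(-290, -284), -1)) = Mul(6006, Pow(82360, -1)) = Mul(6006, Rational(1, 82360)) = Rational(3003, 41180)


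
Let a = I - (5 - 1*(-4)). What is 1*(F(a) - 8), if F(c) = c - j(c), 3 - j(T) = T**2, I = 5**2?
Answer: 261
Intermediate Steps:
I = 25
j(T) = 3 - T**2
a = 16 (a = 25 - (5 - 1*(-4)) = 25 - (5 + 4) = 25 - 1*9 = 25 - 9 = 16)
F(c) = -3 + c + c**2 (F(c) = c - (3 - c**2) = c + (-3 + c**2) = -3 + c + c**2)
1*(F(a) - 8) = 1*((-3 + 16 + 16**2) - 8) = 1*((-3 + 16 + 256) - 8) = 1*(269 - 8) = 1*261 = 261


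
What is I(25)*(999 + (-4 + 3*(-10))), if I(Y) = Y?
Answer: 24125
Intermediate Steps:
I(25)*(999 + (-4 + 3*(-10))) = 25*(999 + (-4 + 3*(-10))) = 25*(999 + (-4 - 30)) = 25*(999 - 34) = 25*965 = 24125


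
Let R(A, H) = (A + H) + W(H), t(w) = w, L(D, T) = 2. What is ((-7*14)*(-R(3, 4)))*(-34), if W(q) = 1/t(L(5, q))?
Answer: -24990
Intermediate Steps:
W(q) = ½ (W(q) = 1/2 = ½)
R(A, H) = ½ + A + H (R(A, H) = (A + H) + ½ = ½ + A + H)
((-7*14)*(-R(3, 4)))*(-34) = ((-7*14)*(-(½ + 3 + 4)))*(-34) = -(-98)*15/2*(-34) = -98*(-15/2)*(-34) = 735*(-34) = -24990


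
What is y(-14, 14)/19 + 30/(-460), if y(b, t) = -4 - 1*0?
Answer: -241/874 ≈ -0.27574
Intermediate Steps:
y(b, t) = -4 (y(b, t) = -4 + 0 = -4)
y(-14, 14)/19 + 30/(-460) = -4/19 + 30/(-460) = -4*1/19 + 30*(-1/460) = -4/19 - 3/46 = -241/874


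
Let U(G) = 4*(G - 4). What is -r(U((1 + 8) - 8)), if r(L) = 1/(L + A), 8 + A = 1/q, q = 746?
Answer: 746/14919 ≈ 0.050003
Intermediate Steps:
U(G) = -16 + 4*G (U(G) = 4*(-4 + G) = -16 + 4*G)
A = -5967/746 (A = -8 + 1/746 = -5967/746 ≈ -7.9987)
r(L) = 1/(-5967/746 + L) (r(L) = 1/(L - 5967/746) = 1/(-5967/746 + L))
-r(U((1 + 8) - 8)) = -746/(-5967 + 746*(-16 + 4*((1 + 8) - 8))) = -746/(-5967 + 746*(-16 + 4*(9 - 8))) = -746/(-5967 + 746*(-16 + 4*1)) = -746/(-5967 + 746*(-16 + 4)) = -746/(-5967 + 746*(-12)) = -746/(-5967 - 8952) = -746/(-14919) = -746*(-1)/14919 = -1*(-746/14919) = 746/14919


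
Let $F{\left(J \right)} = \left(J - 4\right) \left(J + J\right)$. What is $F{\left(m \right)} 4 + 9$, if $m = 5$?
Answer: $49$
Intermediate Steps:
$F{\left(J \right)} = 2 J \left(-4 + J\right)$ ($F{\left(J \right)} = \left(-4 + J\right) 2 J = 2 J \left(-4 + J\right)$)
$F{\left(m \right)} 4 + 9 = 2 \cdot 5 \left(-4 + 5\right) 4 + 9 = 2 \cdot 5 \cdot 1 \cdot 4 + 9 = 10 \cdot 4 + 9 = 40 + 9 = 49$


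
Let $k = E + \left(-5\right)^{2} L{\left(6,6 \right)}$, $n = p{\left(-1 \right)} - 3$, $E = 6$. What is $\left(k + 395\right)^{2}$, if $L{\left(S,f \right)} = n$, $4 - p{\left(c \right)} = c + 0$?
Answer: $203401$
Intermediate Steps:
$p{\left(c \right)} = 4 - c$ ($p{\left(c \right)} = 4 - \left(c + 0\right) = 4 - c$)
$n = 2$ ($n = \left(4 - -1\right) - 3 = \left(4 + 1\right) - 3 = 5 - 3 = 2$)
$L{\left(S,f \right)} = 2$
$k = 56$ ($k = 6 + \left(-5\right)^{2} \cdot 2 = 6 + 25 \cdot 2 = 6 + 50 = 56$)
$\left(k + 395\right)^{2} = \left(56 + 395\right)^{2} = 451^{2} = 203401$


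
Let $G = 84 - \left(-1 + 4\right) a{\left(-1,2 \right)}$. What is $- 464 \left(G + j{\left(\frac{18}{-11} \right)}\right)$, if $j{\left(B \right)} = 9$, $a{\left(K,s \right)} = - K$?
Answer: $-41760$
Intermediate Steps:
$G = 81$ ($G = 84 - \left(-1 + 4\right) \left(\left(-1\right) \left(-1\right)\right) = 84 - 3 \cdot 1 = 84 - 3 = 81$)
$- 464 \left(G + j{\left(\frac{18}{-11} \right)}\right) = - 464 \left(81 + 9\right) = \left(-464\right) 90 = -41760$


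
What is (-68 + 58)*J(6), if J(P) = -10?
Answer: 100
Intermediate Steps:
(-68 + 58)*J(6) = (-68 + 58)*(-10) = -10*(-10) = 100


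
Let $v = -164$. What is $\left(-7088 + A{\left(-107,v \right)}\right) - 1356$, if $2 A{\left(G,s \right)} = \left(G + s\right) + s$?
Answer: $- \frac{17323}{2} \approx -8661.5$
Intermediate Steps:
$A{\left(G,s \right)} = s + \frac{G}{2}$ ($A{\left(G,s \right)} = \frac{\left(G + s\right) + s}{2} = \frac{G + 2 s}{2} = s + \frac{G}{2}$)
$\left(-7088 + A{\left(-107,v \right)}\right) - 1356 = \left(-7088 + \left(-164 + \frac{1}{2} \left(-107\right)\right)\right) - 1356 = \left(-7088 - \frac{435}{2}\right) - 1356 = - \frac{14611}{2} - 1356 = - \frac{17323}{2}$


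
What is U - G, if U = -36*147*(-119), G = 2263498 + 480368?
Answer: -2114118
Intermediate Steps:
G = 2743866
U = 629748 (U = -5292*(-119) = 629748)
U - G = 629748 - 1*2743866 = 629748 - 2743866 = -2114118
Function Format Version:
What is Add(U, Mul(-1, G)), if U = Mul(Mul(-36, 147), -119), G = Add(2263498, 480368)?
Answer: -2114118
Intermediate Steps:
G = 2743866
U = 629748 (U = Mul(-5292, -119) = 629748)
Add(U, Mul(-1, G)) = Add(629748, Mul(-1, 2743866)) = Add(629748, -2743866) = -2114118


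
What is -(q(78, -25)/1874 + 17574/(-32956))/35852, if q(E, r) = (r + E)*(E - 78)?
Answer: 8787/590769256 ≈ 1.4874e-5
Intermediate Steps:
q(E, r) = (-78 + E)*(E + r) (q(E, r) = (E + r)*(-78 + E) = (-78 + E)*(E + r))
-(q(78, -25)/1874 + 17574/(-32956))/35852 = -((78² - 78*78 - 78*(-25) + 78*(-25))/1874 + 17574/(-32956))/35852 = -((6084 - 6084 + 1950 - 1950)*(1/1874) + 17574*(-1/32956))/35852 = -(0*(1/1874) - 8787/16478)/35852 = -(0 - 8787/16478)/35852 = -(-8787)/(16478*35852) = -1*(-8787/590769256) = 8787/590769256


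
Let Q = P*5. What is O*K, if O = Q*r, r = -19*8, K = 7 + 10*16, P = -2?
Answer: 253840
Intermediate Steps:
Q = -10 (Q = -2*5 = -10)
K = 167 (K = 7 + 160 = 167)
r = -152
O = 1520 (O = -10*(-152) = 1520)
O*K = 1520*167 = 253840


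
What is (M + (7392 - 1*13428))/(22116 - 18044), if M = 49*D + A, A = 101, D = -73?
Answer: -1189/509 ≈ -2.3360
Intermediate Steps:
M = -3476 (M = 49*(-73) + 101 = -3577 + 101 = -3476)
(M + (7392 - 1*13428))/(22116 - 18044) = (-3476 + (7392 - 1*13428))/(22116 - 18044) = (-3476 + (7392 - 13428))/4072 = (-3476 - 6036)*(1/4072) = -9512*1/4072 = -1189/509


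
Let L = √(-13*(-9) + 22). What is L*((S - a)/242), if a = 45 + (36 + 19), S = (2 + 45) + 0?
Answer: -53*√139/242 ≈ -2.5821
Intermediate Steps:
S = 47 (S = 47 + 0 = 47)
L = √139 (L = √(117 + 22) = √139 ≈ 11.790)
a = 100 (a = 45 + 55 = 100)
L*((S - a)/242) = √139*((47 - 1*100)/242) = √139*((47 - 100)*(1/242)) = √139*(-53*1/242) = √139*(-53/242) = -53*√139/242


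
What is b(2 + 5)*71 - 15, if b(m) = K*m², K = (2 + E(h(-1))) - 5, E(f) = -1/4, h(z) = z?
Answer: -45287/4 ≈ -11322.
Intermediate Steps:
E(f) = -¼ (E(f) = -1*¼ = -¼)
K = -13/4 (K = (2 - ¼) - 5 = 7/4 - 5 = -13/4 ≈ -3.2500)
b(m) = -13*m²/4
b(2 + 5)*71 - 15 = -13*(2 + 5)²/4*71 - 15 = -13/4*7²*71 - 15 = -13/4*49*71 - 15 = -637/4*71 - 15 = -45227/4 - 15 = -45287/4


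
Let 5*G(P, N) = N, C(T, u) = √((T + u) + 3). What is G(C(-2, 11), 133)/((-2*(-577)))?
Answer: 133/5770 ≈ 0.023050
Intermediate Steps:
C(T, u) = √(3 + T + u)
G(P, N) = N/5
G(C(-2, 11), 133)/((-2*(-577))) = ((⅕)*133)/((-2*(-577))) = (133/5)/1154 = (133/5)*(1/1154) = 133/5770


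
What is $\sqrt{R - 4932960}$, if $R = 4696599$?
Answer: $i \sqrt{236361} \approx 486.17 i$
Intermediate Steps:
$\sqrt{R - 4932960} = \sqrt{4696599 - 4932960} = \sqrt{-236361} = i \sqrt{236361}$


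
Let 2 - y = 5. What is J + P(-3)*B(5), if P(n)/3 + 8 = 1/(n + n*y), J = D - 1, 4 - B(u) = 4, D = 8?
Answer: 7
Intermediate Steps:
y = -3 (y = 2 - 1*5 = 2 - 5 = -3)
B(u) = 0 (B(u) = 4 - 1*4 = 4 - 4 = 0)
J = 7 (J = 8 - 1 = 7)
P(n) = -24 - 3/(2*n) (P(n) = -24 + 3/(n + n*(-3)) = -24 + 3/(n - 3*n) = -24 + 3/((-2*n)) = -24 + 3*(-1/(2*n)) = -24 - 3/(2*n))
J + P(-3)*B(5) = 7 + (-24 - 3/2/(-3))*0 = 7 + (-24 - 3/2*(-1/3))*0 = 7 + (-24 + 1/2)*0 = 7 - 47/2*0 = 7 + 0 = 7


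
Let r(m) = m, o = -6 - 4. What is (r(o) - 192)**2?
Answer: 40804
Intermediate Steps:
o = -10
(r(o) - 192)**2 = (-10 - 192)**2 = (-202)**2 = 40804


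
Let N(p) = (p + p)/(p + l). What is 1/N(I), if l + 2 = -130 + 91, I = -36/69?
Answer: 955/24 ≈ 39.792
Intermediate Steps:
I = -12/23 (I = -36*1/69 = -12/23 ≈ -0.52174)
l = -41 (l = -2 + (-130 + 91) = -2 - 39 = -41)
N(p) = 2*p/(-41 + p) (N(p) = (p + p)/(p - 41) = (2*p)/(-41 + p) = 2*p/(-41 + p))
1/N(I) = 1/(2*(-12/23)/(-41 - 12/23)) = 1/(2*(-12/23)/(-955/23)) = 1/(2*(-12/23)*(-23/955)) = 1/(24/955) = 955/24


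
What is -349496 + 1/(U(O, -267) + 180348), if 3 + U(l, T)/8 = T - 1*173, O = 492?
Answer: -61792290783/176804 ≈ -3.4950e+5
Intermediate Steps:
U(l, T) = -1408 + 8*T (U(l, T) = -24 + 8*(T - 1*173) = -24 + 8*(T - 173) = -24 + 8*(-173 + T) = -24 + (-1384 + 8*T) = -1408 + 8*T)
-349496 + 1/(U(O, -267) + 180348) = -349496 + 1/((-1408 + 8*(-267)) + 180348) = -349496 + 1/((-1408 - 2136) + 180348) = -349496 + 1/(-3544 + 180348) = -349496 + 1/176804 = -61792290783/176804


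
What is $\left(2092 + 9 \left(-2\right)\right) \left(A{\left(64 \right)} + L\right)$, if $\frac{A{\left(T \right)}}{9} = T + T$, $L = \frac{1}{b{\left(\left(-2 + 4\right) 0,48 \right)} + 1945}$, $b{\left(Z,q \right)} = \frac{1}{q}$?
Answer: $\frac{223062682080}{93361} \approx 2.3892 \cdot 10^{6}$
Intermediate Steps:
$L = \frac{48}{93361}$ ($L = \frac{1}{\frac{1}{48} + 1945} = \frac{1}{\frac{93361}{48}} = \frac{48}{93361} \approx 0.00051413$)
$A{\left(T \right)} = 18 T$ ($A{\left(T \right)} = 9 \left(T + T\right) = 9 \cdot 2 T = 18 T$)
$\left(2092 + 9 \left(-2\right)\right) \left(A{\left(64 \right)} + L\right) = \left(2092 + 9 \left(-2\right)\right) \left(18 \cdot 64 + \frac{48}{93361}\right) = \left(2092 - 18\right) \left(1152 + \frac{48}{93361}\right) = 2074 \cdot \frac{107551920}{93361} = \frac{223062682080}{93361}$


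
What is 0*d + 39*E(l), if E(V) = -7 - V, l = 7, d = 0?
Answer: -546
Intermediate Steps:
0*d + 39*E(l) = 0*0 + 39*(-7 - 1*7) = 0 + 39*(-7 - 7) = 0 + 39*(-14) = 0 - 546 = -546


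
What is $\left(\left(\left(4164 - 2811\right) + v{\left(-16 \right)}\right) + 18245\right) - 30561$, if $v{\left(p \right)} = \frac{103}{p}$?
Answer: $- \frac{175511}{16} \approx -10969.0$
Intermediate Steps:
$\left(\left(\left(4164 - 2811\right) + v{\left(-16 \right)}\right) + 18245\right) - 30561 = \left(\left(\left(4164 - 2811\right) + \frac{103}{-16}\right) + 18245\right) - 30561 = \left(\left(1353 + 103 \left(- \frac{1}{16}\right)\right) + 18245\right) - 30561 = \left(\left(1353 - \frac{103}{16}\right) + 18245\right) - 30561 = \left(\frac{21545}{16} + 18245\right) - 30561 = \frac{313465}{16} - 30561 = - \frac{175511}{16}$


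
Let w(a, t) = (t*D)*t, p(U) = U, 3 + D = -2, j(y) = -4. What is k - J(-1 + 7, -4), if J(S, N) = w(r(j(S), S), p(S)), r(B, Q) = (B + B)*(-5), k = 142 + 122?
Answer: 444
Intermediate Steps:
k = 264
D = -5 (D = -3 - 2 = -5)
r(B, Q) = -10*B (r(B, Q) = (2*B)*(-5) = -10*B)
w(a, t) = -5*t² (w(a, t) = (t*(-5))*t = (-5*t)*t = -5*t²)
J(S, N) = -5*S²
k - J(-1 + 7, -4) = 264 - (-5)*(-1 + 7)² = 264 - (-5)*6² = 264 - (-5)*36 = 264 - 1*(-180) = 264 + 180 = 444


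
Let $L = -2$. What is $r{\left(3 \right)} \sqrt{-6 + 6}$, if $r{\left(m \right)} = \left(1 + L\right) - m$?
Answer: $0$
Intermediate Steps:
$r{\left(m \right)} = -1 - m$ ($r{\left(m \right)} = \left(1 - 2\right) - m = -1 - m$)
$r{\left(3 \right)} \sqrt{-6 + 6} = \left(-1 - 3\right) \sqrt{-6 + 6} = \left(-1 - 3\right) \sqrt{0} = \left(-4\right) 0 = 0$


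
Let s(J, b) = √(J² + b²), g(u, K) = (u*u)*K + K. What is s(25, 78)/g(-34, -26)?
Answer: -√6709/30082 ≈ -0.0027228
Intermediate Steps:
g(u, K) = K + K*u² (g(u, K) = u²*K + K = K*u² + K = K + K*u²)
s(25, 78)/g(-34, -26) = √(25² + 78²)/((-26*(1 + (-34)²))) = √(625 + 6084)/((-26*(1 + 1156))) = √6709/((-26*1157)) = √6709/(-30082) = √6709*(-1/30082) = -√6709/30082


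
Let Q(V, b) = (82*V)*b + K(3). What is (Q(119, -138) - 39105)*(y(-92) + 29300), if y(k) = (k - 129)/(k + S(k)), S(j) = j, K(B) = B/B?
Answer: -1867733802767/46 ≈ -4.0603e+10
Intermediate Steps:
K(B) = 1
y(k) = (-129 + k)/(2*k) (y(k) = (k - 129)/(k + k) = (-129 + k)/((2*k)) = (-129 + k)*(1/(2*k)) = (-129 + k)/(2*k))
Q(V, b) = 1 + 82*V*b (Q(V, b) = (82*V)*b + 1 = 82*V*b + 1 = 1 + 82*V*b)
(Q(119, -138) - 39105)*(y(-92) + 29300) = ((1 + 82*119*(-138)) - 39105)*((1/2)*(-129 - 92)/(-92) + 29300) = ((1 - 1346604) - 39105)*((1/2)*(-1/92)*(-221) + 29300) = (-1346603 - 39105)*(221/184 + 29300) = -1385708*5391421/184 = -1867733802767/46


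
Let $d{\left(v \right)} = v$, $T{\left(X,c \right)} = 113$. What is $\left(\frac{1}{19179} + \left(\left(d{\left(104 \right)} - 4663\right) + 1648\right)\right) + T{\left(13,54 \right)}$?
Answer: $- \frac{53662841}{19179} \approx -2798.0$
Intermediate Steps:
$\left(\frac{1}{19179} + \left(\left(d{\left(104 \right)} - 4663\right) + 1648\right)\right) + T{\left(13,54 \right)} = \left(\frac{1}{19179} + \left(\left(104 - 4663\right) + 1648\right)\right) + 113 = \left(\frac{1}{19179} + \left(-4559 + 1648\right)\right) + 113 = \left(\frac{1}{19179} - 2911\right) + 113 = - \frac{55830068}{19179} + 113 = - \frac{53662841}{19179}$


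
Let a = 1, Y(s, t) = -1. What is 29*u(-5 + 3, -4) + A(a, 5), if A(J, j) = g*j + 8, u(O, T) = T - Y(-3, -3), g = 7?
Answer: -44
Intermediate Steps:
u(O, T) = 1 + T (u(O, T) = T - 1*(-1) = T + 1 = 1 + T)
A(J, j) = 8 + 7*j (A(J, j) = 7*j + 8 = 8 + 7*j)
29*u(-5 + 3, -4) + A(a, 5) = 29*(1 - 4) + (8 + 7*5) = 29*(-3) + (8 + 35) = -87 + 43 = -44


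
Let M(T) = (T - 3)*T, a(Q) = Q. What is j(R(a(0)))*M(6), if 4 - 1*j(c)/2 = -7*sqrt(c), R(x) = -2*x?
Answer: 144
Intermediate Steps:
M(T) = T*(-3 + T) (M(T) = (-3 + T)*T = T*(-3 + T))
j(c) = 8 + 14*sqrt(c) (j(c) = 8 - (-14)*sqrt(c) = 8 + 14*sqrt(c))
j(R(a(0)))*M(6) = (8 + 14*sqrt(-2*0))*(6*(-3 + 6)) = (8 + 14*sqrt(0))*(6*3) = (8 + 14*0)*18 = (8 + 0)*18 = 8*18 = 144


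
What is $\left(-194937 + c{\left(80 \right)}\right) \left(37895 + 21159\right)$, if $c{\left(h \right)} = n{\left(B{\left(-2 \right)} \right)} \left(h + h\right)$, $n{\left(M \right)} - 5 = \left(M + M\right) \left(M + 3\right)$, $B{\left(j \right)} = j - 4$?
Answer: $-11124415358$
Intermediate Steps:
$B{\left(j \right)} = -4 + j$ ($B{\left(j \right)} = j - 4 = -4 + j$)
$n{\left(M \right)} = 5 + 2 M \left(3 + M\right)$ ($n{\left(M \right)} = 5 + \left(M + M\right) \left(M + 3\right) = 5 + 2 M \left(3 + M\right)$)
$c{\left(h \right)} = 82 h$ ($c{\left(h \right)} = \left(5 + 2 \left(-4 - 2\right)^{2} + 6 \left(-4 - 2\right)\right) \left(h + h\right) = \left(5 + 2 \left(-6\right)^{2} + 6 \left(-6\right)\right) 2 h = \left(5 + 2 \cdot 36 - 36\right) 2 h = \left(5 + 72 - 36\right) 2 h = 41 \cdot 2 h = 82 h$)
$\left(-194937 + c{\left(80 \right)}\right) \left(37895 + 21159\right) = \left(-194937 + 82 \cdot 80\right) \left(37895 + 21159\right) = \left(-194937 + 6560\right) 59054 = \left(-188377\right) 59054 = -11124415358$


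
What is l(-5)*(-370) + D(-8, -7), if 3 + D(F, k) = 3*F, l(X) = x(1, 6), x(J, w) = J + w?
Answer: -2617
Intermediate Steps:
l(X) = 7 (l(X) = 1 + 6 = 7)
D(F, k) = -3 + 3*F
l(-5)*(-370) + D(-8, -7) = 7*(-370) + (-3 + 3*(-8)) = -2590 + (-3 - 24) = -2590 - 27 = -2617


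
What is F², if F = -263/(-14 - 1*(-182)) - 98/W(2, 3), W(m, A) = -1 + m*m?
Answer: 3674889/3136 ≈ 1171.8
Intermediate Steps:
W(m, A) = -1 + m²
F = -1917/56 (F = -263/(-14 - 1*(-182)) - 98/(-1 + 2²) = -263/(-14 + 182) - 98/(-1 + 4) = -263/168 - 98/3 = -1917/56 ≈ -34.232)
F² = (-1917/56)² = 3674889/3136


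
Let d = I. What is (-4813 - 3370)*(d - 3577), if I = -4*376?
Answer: 41577823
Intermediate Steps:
I = -1504
d = -1504
(-4813 - 3370)*(d - 3577) = (-4813 - 3370)*(-1504 - 3577) = -8183*(-5081) = 41577823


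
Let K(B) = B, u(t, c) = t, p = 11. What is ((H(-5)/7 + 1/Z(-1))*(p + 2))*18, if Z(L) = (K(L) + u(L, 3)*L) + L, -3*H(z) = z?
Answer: -1248/7 ≈ -178.29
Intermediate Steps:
H(z) = -z/3
Z(L) = L**2 + 2*L (Z(L) = (L + L*L) + L = (L + L**2) + L = L**2 + 2*L)
((H(-5)/7 + 1/Z(-1))*(p + 2))*18 = ((-1/3*(-5)/7 + 1/(-(2 - 1)))*(11 + 2))*18 = (((5/3)*(1/7) + 1/(-1*1))*13)*18 = ((5/21 + 1/(-1))*13)*18 = ((5/21 + 1*(-1))*13)*18 = ((5/21 - 1)*13)*18 = -16/21*13*18 = -208/21*18 = -1248/7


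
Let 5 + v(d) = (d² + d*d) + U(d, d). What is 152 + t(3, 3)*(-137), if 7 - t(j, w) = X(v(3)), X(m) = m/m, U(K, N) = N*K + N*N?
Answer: -670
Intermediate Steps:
U(K, N) = N² + K*N (U(K, N) = K*N + N² = N² + K*N)
v(d) = -5 + 4*d² (v(d) = -5 + ((d² + d*d) + d*(d + d)) = -5 + ((d² + d²) + d*(2*d)) = -5 + (2*d² + 2*d²) = -5 + 4*d²)
X(m) = 1
t(j, w) = 6 (t(j, w) = 7 - 1*1 = 7 - 1 = 6)
152 + t(3, 3)*(-137) = 152 + 6*(-137) = 152 - 822 = -670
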